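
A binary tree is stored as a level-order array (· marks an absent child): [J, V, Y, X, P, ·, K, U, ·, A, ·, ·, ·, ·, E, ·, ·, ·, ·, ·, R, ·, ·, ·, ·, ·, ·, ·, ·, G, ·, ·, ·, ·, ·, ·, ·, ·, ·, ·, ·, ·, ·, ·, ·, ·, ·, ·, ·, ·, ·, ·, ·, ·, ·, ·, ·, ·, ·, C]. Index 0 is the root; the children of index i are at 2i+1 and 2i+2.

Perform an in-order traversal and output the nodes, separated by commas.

U, X, V, A, R, P, J, Y, K, C, G, E

In-order visits the left subtree, then the node, then the right subtree.
At J: go left to V.
  At V: go left to X.
    At X: go left to U.
      U is a leaf — visit U.
    Visit X.
    At X: no right child.
  Visit V.
  At V: go right to P.
    At P: go left to A.
      At A: no left child.
      Visit A.
      At A: go right to R.
        R is a leaf — visit R.
    Visit P.
    At P: no right child.
Visit J.
At J: go right to Y.
  At Y: no left child.
  Visit Y.
  At Y: go right to K.
    At K: no left child.
    Visit K.
    At K: go right to E.
      At E: go left to G.
        At G: go left to C.
          C is a leaf — visit C.
        Visit G.
        At G: no right child.
      Visit E.
      At E: no right child.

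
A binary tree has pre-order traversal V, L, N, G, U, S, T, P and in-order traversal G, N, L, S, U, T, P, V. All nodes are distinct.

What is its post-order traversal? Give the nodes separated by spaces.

The first element of pre-order is the root; it splits in-order into left and right subtrees.
Root V: left subtree has 7 nodes {G, N, L, S, U, T, P}, right has 0 { }.
  Root L: left subtree has 2 nodes {G, N}, right has 4 {S, U, T, P}.
    Root N: left subtree has 1 node {G}, right has 0 { }.
    Root U: left subtree has 1 node {S}, right has 2 {T, P}.
      Root T: left subtree has 0 nodes { }, right has 1 {P}.

G N S P T U L V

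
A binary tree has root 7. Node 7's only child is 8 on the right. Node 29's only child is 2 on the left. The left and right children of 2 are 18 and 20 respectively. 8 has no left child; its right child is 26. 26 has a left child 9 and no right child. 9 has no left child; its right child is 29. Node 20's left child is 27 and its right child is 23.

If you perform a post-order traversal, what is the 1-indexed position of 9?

Post-order visits the left subtree, then the right subtree, then the node.
At 7: no left child.
At 7: go right to 8.
  At 8: no left child.
  At 8: go right to 26.
    At 26: go left to 9.
      At 9: no left child.
      At 9: go right to 29.
        At 29: go left to 2.
          At 2: go left to 18.
            18 is a leaf — visit 18.
          At 2: go right to 20.
            At 20: go left to 27.
              27 is a leaf — visit 27.
            At 20: go right to 23.
              23 is a leaf — visit 23.
            Visit 20.
          Visit 2.
        At 29: no right child.
        Visit 29.
      Visit 9.
    At 26: no right child.
    Visit 26.
  Visit 8.
Visit 7.
Full post-order sequence: 18, 27, 23, 20, 2, 29, 9, 26, 8, 7.

7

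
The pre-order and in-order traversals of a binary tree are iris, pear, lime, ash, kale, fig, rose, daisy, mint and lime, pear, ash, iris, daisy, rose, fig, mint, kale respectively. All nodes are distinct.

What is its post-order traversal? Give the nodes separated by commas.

The first element of pre-order is the root; it splits in-order into left and right subtrees.
Root iris: left subtree has 3 nodes {lime, pear, ash}, right has 5 {daisy, rose, fig, mint, kale}.
  Root pear: left subtree has 1 node {lime}, right has 1 {ash}.
  Root kale: left subtree has 4 nodes {daisy, rose, fig, mint}, right has 0 { }.
    Root fig: left subtree has 2 nodes {daisy, rose}, right has 1 {mint}.
      Root rose: left subtree has 1 node {daisy}, right has 0 { }.

lime, ash, pear, daisy, rose, mint, fig, kale, iris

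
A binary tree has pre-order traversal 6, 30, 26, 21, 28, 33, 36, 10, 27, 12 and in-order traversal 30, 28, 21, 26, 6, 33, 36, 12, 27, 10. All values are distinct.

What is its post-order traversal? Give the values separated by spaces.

The first element of pre-order is the root; it splits in-order into left and right subtrees.
Root 6: left subtree has 4 nodes {30, 28, 21, 26}, right has 5 {33, 36, 12, 27, 10}.
  Root 30: left subtree has 0 nodes { }, right has 3 {28, 21, 26}.
    Root 26: left subtree has 2 nodes {28, 21}, right has 0 { }.
      Root 21: left subtree has 1 node {28}, right has 0 { }.
  Root 33: left subtree has 0 nodes { }, right has 4 {36, 12, 27, 10}.
    Root 36: left subtree has 0 nodes { }, right has 3 {12, 27, 10}.
      Root 10: left subtree has 2 nodes {12, 27}, right has 0 { }.
        Root 27: left subtree has 1 node {12}, right has 0 { }.

28 21 26 30 12 27 10 36 33 6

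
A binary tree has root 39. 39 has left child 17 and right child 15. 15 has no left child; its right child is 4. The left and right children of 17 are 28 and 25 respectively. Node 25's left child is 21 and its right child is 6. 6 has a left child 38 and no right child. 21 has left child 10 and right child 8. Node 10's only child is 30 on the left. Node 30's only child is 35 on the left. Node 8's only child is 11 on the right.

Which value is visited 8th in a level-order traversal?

Level-order visits nodes level by level from the root, left to right within each level.
Level 0: 39
Level 1: 17, 15
Level 2: 28, 25, 4
Level 3: 21, 6
Level 4: 10, 8, 38
Level 5: 30, 11
Level 6: 35
Full level-order sequence: 39, 17, 15, 28, 25, 4, 21, 6, 10, 8, 38, 30, 11, 35.

6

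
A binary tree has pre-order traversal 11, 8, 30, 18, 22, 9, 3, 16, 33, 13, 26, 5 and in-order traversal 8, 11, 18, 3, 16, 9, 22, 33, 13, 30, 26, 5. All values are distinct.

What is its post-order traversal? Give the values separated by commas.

8, 16, 3, 9, 13, 33, 22, 18, 5, 26, 30, 11

The first element of pre-order is the root; it splits in-order into left and right subtrees.
Root 11: left subtree has 1 node {8}, right has 10 {18, 3, 16, 9, 22, 33, 13, 30, 26, 5}.
  Root 30: left subtree has 7 nodes {18, 3, 16, 9, 22, 33, 13}, right has 2 {26, 5}.
    Root 18: left subtree has 0 nodes { }, right has 6 {3, 16, 9, 22, 33, 13}.
      Root 22: left subtree has 3 nodes {3, 16, 9}, right has 2 {33, 13}.
        Root 9: left subtree has 2 nodes {3, 16}, right has 0 { }.
          Root 3: left subtree has 0 nodes { }, right has 1 {16}.
        Root 33: left subtree has 0 nodes { }, right has 1 {13}.
    Root 26: left subtree has 0 nodes { }, right has 1 {5}.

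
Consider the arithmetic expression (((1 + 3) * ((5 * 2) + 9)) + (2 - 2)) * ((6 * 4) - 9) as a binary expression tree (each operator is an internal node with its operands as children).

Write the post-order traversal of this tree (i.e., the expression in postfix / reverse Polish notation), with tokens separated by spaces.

1 3 + 5 2 * 9 + * 2 2 - + 6 4 * 9 - *

Post-order on an expression tree gives postfix notation: for each operator, emit left operand, right operand, then the operator.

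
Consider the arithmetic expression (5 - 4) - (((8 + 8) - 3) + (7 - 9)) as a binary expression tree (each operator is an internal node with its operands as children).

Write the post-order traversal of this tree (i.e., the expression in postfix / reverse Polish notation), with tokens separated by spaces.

Post-order on an expression tree gives postfix notation: for each operator, emit left operand, right operand, then the operator.

5 4 - 8 8 + 3 - 7 9 - + -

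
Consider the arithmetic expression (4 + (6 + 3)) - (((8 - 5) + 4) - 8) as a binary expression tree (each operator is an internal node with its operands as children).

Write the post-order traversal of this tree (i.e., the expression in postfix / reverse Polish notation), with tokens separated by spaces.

Post-order on an expression tree gives postfix notation: for each operator, emit left operand, right operand, then the operator.

4 6 3 + + 8 5 - 4 + 8 - -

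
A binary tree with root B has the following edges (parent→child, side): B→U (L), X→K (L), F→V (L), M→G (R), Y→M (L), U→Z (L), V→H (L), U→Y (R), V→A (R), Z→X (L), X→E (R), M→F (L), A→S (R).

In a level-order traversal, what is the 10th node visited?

G

Level-order visits nodes level by level from the root, left to right within each level.
Level 0: B
Level 1: U
Level 2: Z, Y
Level 3: X, M
Level 4: K, E, F, G
Level 5: V
Level 6: H, A
Level 7: S
Full level-order sequence: B, U, Z, Y, X, M, K, E, F, G, V, H, A, S.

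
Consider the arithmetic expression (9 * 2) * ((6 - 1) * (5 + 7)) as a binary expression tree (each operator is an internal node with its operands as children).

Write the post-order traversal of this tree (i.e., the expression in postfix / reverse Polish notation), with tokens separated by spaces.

9 2 * 6 1 - 5 7 + * *

Post-order on an expression tree gives postfix notation: for each operator, emit left operand, right operand, then the operator.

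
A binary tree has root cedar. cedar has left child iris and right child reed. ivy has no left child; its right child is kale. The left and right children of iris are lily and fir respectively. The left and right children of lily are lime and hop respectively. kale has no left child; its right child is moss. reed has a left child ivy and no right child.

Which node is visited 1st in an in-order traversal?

lime

In-order visits the left subtree, then the node, then the right subtree.
At cedar: go left to iris.
  At iris: go left to lily.
    At lily: go left to lime.
      lime is a leaf — visit lime.
    Visit lily.
    At lily: go right to hop.
      hop is a leaf — visit hop.
  Visit iris.
  At iris: go right to fir.
    fir is a leaf — visit fir.
Visit cedar.
At cedar: go right to reed.
  At reed: go left to ivy.
    At ivy: no left child.
    Visit ivy.
    At ivy: go right to kale.
      At kale: no left child.
      Visit kale.
      At kale: go right to moss.
        moss is a leaf — visit moss.
  Visit reed.
  At reed: no right child.
Full in-order sequence: lime, lily, hop, iris, fir, cedar, ivy, kale, moss, reed.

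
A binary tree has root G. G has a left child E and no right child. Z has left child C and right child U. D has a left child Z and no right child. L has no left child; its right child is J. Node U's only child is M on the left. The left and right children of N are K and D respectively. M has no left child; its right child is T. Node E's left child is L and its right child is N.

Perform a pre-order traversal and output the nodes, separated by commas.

Pre-order visits the node, then its left subtree, then its right subtree.
Visit G.
At G: go left to E.
  Visit E.
  At E: go left to L.
    Visit L.
    At L: no left child.
    At L: go right to J.
      J is a leaf — visit J.
  At E: go right to N.
    Visit N.
    At N: go left to K.
      K is a leaf — visit K.
    At N: go right to D.
      Visit D.
      At D: go left to Z.
        Visit Z.
        At Z: go left to C.
          C is a leaf — visit C.
        At Z: go right to U.
          Visit U.
          At U: go left to M.
            Visit M.
            At M: no left child.
            At M: go right to T.
              T is a leaf — visit T.
          At U: no right child.
      At D: no right child.
At G: no right child.

G, E, L, J, N, K, D, Z, C, U, M, T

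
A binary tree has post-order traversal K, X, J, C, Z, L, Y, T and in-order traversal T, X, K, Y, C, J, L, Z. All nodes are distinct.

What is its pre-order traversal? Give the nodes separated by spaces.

T Y X K L C J Z

The last element of post-order is the root; it splits in-order into left and right subtrees.
Root T: left subtree has 0 nodes { }, right has 7 {X, K, Y, C, J, L, Z}.
  Root Y: left subtree has 2 nodes {X, K}, right has 4 {C, J, L, Z}.
    Root X: left subtree has 0 nodes { }, right has 1 {K}.
    Root L: left subtree has 2 nodes {C, J}, right has 1 {Z}.
      Root C: left subtree has 0 nodes { }, right has 1 {J}.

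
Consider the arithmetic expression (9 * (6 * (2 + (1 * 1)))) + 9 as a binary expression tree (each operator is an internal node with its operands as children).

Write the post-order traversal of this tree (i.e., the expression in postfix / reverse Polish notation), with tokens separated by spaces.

Post-order on an expression tree gives postfix notation: for each operator, emit left operand, right operand, then the operator.

9 6 2 1 1 * + * * 9 +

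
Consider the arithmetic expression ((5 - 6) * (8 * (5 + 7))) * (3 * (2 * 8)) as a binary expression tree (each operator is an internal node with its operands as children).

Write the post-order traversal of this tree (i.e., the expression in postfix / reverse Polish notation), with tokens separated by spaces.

5 6 - 8 5 7 + * * 3 2 8 * * *

Post-order on an expression tree gives postfix notation: for each operator, emit left operand, right operand, then the operator.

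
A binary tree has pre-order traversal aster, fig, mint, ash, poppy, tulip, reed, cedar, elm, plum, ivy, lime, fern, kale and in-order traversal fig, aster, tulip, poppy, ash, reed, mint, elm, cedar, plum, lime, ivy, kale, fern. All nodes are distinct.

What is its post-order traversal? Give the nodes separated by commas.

The first element of pre-order is the root; it splits in-order into left and right subtrees.
Root aster: left subtree has 1 node {fig}, right has 12 {tulip, poppy, ash, reed, mint, elm, cedar, plum, lime, ivy, kale, fern}.
  Root mint: left subtree has 4 nodes {tulip, poppy, ash, reed}, right has 7 {elm, cedar, plum, lime, ivy, kale, fern}.
    Root ash: left subtree has 2 nodes {tulip, poppy}, right has 1 {reed}.
      Root poppy: left subtree has 1 node {tulip}, right has 0 { }.
    Root cedar: left subtree has 1 node {elm}, right has 5 {plum, lime, ivy, kale, fern}.
      Root plum: left subtree has 0 nodes { }, right has 4 {lime, ivy, kale, fern}.
        Root ivy: left subtree has 1 node {lime}, right has 2 {kale, fern}.
          Root fern: left subtree has 1 node {kale}, right has 0 { }.

fig, tulip, poppy, reed, ash, elm, lime, kale, fern, ivy, plum, cedar, mint, aster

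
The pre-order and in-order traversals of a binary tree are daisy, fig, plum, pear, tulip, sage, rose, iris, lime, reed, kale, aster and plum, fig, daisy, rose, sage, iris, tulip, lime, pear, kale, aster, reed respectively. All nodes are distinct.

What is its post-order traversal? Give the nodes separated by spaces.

The first element of pre-order is the root; it splits in-order into left and right subtrees.
Root daisy: left subtree has 2 nodes {plum, fig}, right has 9 {rose, sage, iris, tulip, lime, pear, kale, aster, reed}.
  Root fig: left subtree has 1 node {plum}, right has 0 { }.
  Root pear: left subtree has 5 nodes {rose, sage, iris, tulip, lime}, right has 3 {kale, aster, reed}.
    Root tulip: left subtree has 3 nodes {rose, sage, iris}, right has 1 {lime}.
      Root sage: left subtree has 1 node {rose}, right has 1 {iris}.
    Root reed: left subtree has 2 nodes {kale, aster}, right has 0 { }.
      Root kale: left subtree has 0 nodes { }, right has 1 {aster}.

plum fig rose iris sage lime tulip aster kale reed pear daisy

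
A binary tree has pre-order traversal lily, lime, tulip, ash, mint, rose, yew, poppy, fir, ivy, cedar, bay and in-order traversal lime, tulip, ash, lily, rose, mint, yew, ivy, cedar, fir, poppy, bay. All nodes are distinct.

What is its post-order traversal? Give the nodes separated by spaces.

ash tulip lime rose cedar ivy fir bay poppy yew mint lily

The first element of pre-order is the root; it splits in-order into left and right subtrees.
Root lily: left subtree has 3 nodes {lime, tulip, ash}, right has 8 {rose, mint, yew, ivy, cedar, fir, poppy, bay}.
  Root lime: left subtree has 0 nodes { }, right has 2 {tulip, ash}.
    Root tulip: left subtree has 0 nodes { }, right has 1 {ash}.
  Root mint: left subtree has 1 node {rose}, right has 6 {yew, ivy, cedar, fir, poppy, bay}.
    Root yew: left subtree has 0 nodes { }, right has 5 {ivy, cedar, fir, poppy, bay}.
      Root poppy: left subtree has 3 nodes {ivy, cedar, fir}, right has 1 {bay}.
        Root fir: left subtree has 2 nodes {ivy, cedar}, right has 0 { }.
          Root ivy: left subtree has 0 nodes { }, right has 1 {cedar}.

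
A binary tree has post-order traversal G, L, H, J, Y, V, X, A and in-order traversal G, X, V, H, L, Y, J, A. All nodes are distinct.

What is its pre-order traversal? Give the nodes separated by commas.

A, X, G, V, Y, H, L, J

The last element of post-order is the root; it splits in-order into left and right subtrees.
Root A: left subtree has 7 nodes {G, X, V, H, L, Y, J}, right has 0 { }.
  Root X: left subtree has 1 node {G}, right has 5 {V, H, L, Y, J}.
    Root V: left subtree has 0 nodes { }, right has 4 {H, L, Y, J}.
      Root Y: left subtree has 2 nodes {H, L}, right has 1 {J}.
        Root H: left subtree has 0 nodes { }, right has 1 {L}.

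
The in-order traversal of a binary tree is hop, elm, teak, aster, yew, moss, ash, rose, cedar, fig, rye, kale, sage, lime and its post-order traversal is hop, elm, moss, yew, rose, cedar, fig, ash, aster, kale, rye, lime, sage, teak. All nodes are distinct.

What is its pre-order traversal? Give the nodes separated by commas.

teak, elm, hop, sage, rye, aster, ash, yew, moss, fig, cedar, rose, kale, lime

The last element of post-order is the root; it splits in-order into left and right subtrees.
Root teak: left subtree has 2 nodes {hop, elm}, right has 11 {aster, yew, moss, ash, rose, cedar, fig, rye, kale, sage, lime}.
  Root elm: left subtree has 1 node {hop}, right has 0 { }.
  Root sage: left subtree has 9 nodes {aster, yew, moss, ash, rose, cedar, fig, rye, kale}, right has 1 {lime}.
    Root rye: left subtree has 7 nodes {aster, yew, moss, ash, rose, cedar, fig}, right has 1 {kale}.
      Root aster: left subtree has 0 nodes { }, right has 6 {yew, moss, ash, rose, cedar, fig}.
        Root ash: left subtree has 2 nodes {yew, moss}, right has 3 {rose, cedar, fig}.
          Root yew: left subtree has 0 nodes { }, right has 1 {moss}.
          Root fig: left subtree has 2 nodes {rose, cedar}, right has 0 { }.
            Root cedar: left subtree has 1 node {rose}, right has 0 { }.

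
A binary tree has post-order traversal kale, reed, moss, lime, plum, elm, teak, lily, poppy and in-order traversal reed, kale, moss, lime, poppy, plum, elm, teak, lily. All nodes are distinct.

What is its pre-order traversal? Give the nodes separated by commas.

The last element of post-order is the root; it splits in-order into left and right subtrees.
Root poppy: left subtree has 4 nodes {reed, kale, moss, lime}, right has 4 {plum, elm, teak, lily}.
  Root lime: left subtree has 3 nodes {reed, kale, moss}, right has 0 { }.
    Root moss: left subtree has 2 nodes {reed, kale}, right has 0 { }.
      Root reed: left subtree has 0 nodes { }, right has 1 {kale}.
  Root lily: left subtree has 3 nodes {plum, elm, teak}, right has 0 { }.
    Root teak: left subtree has 2 nodes {plum, elm}, right has 0 { }.
      Root elm: left subtree has 1 node {plum}, right has 0 { }.

poppy, lime, moss, reed, kale, lily, teak, elm, plum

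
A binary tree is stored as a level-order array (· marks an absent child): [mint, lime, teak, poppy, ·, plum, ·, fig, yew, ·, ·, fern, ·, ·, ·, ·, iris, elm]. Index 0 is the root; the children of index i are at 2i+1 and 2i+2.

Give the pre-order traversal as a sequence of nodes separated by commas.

Pre-order visits the node, then its left subtree, then its right subtree.
Visit mint.
At mint: go left to lime.
  Visit lime.
  At lime: go left to poppy.
    Visit poppy.
    At poppy: go left to fig.
      Visit fig.
      At fig: no left child.
      At fig: go right to iris.
        iris is a leaf — visit iris.
    At poppy: go right to yew.
      Visit yew.
      At yew: go left to elm.
        elm is a leaf — visit elm.
      At yew: no right child.
  At lime: no right child.
At mint: go right to teak.
  Visit teak.
  At teak: go left to plum.
    Visit plum.
    At plum: go left to fern.
      fern is a leaf — visit fern.
    At plum: no right child.
  At teak: no right child.

mint, lime, poppy, fig, iris, yew, elm, teak, plum, fern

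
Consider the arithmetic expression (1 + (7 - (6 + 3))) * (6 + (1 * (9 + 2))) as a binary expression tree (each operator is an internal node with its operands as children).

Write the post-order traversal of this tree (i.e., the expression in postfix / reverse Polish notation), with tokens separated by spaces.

Post-order on an expression tree gives postfix notation: for each operator, emit left operand, right operand, then the operator.

1 7 6 3 + - + 6 1 9 2 + * + *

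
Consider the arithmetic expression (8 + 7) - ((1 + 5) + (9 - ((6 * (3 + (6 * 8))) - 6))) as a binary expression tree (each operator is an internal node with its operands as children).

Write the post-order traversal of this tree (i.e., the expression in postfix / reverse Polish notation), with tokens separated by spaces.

8 7 + 1 5 + 9 6 3 6 8 * + * 6 - - + -

Post-order on an expression tree gives postfix notation: for each operator, emit left operand, right operand, then the operator.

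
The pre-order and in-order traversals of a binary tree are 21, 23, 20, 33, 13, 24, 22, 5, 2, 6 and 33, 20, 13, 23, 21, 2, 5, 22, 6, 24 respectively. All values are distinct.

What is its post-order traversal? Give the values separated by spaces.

33 13 20 23 2 5 6 22 24 21

The first element of pre-order is the root; it splits in-order into left and right subtrees.
Root 21: left subtree has 4 nodes {33, 20, 13, 23}, right has 5 {2, 5, 22, 6, 24}.
  Root 23: left subtree has 3 nodes {33, 20, 13}, right has 0 { }.
    Root 20: left subtree has 1 node {33}, right has 1 {13}.
  Root 24: left subtree has 4 nodes {2, 5, 22, 6}, right has 0 { }.
    Root 22: left subtree has 2 nodes {2, 5}, right has 1 {6}.
      Root 5: left subtree has 1 node {2}, right has 0 { }.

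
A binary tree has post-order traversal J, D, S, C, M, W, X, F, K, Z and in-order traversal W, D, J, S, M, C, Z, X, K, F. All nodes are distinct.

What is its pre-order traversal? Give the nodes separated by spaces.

Z W M S D J C K X F

The last element of post-order is the root; it splits in-order into left and right subtrees.
Root Z: left subtree has 6 nodes {W, D, J, S, M, C}, right has 3 {X, K, F}.
  Root W: left subtree has 0 nodes { }, right has 5 {D, J, S, M, C}.
    Root M: left subtree has 3 nodes {D, J, S}, right has 1 {C}.
      Root S: left subtree has 2 nodes {D, J}, right has 0 { }.
        Root D: left subtree has 0 nodes { }, right has 1 {J}.
  Root K: left subtree has 1 node {X}, right has 1 {F}.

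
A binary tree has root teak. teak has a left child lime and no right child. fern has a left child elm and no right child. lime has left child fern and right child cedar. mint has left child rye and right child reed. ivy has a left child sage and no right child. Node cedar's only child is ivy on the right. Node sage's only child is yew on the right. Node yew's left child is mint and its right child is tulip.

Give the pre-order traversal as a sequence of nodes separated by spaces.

Pre-order visits the node, then its left subtree, then its right subtree.
Visit teak.
At teak: go left to lime.
  Visit lime.
  At lime: go left to fern.
    Visit fern.
    At fern: go left to elm.
      elm is a leaf — visit elm.
    At fern: no right child.
  At lime: go right to cedar.
    Visit cedar.
    At cedar: no left child.
    At cedar: go right to ivy.
      Visit ivy.
      At ivy: go left to sage.
        Visit sage.
        At sage: no left child.
        At sage: go right to yew.
          Visit yew.
          At yew: go left to mint.
            Visit mint.
            At mint: go left to rye.
              rye is a leaf — visit rye.
            At mint: go right to reed.
              reed is a leaf — visit reed.
          At yew: go right to tulip.
            tulip is a leaf — visit tulip.
      At ivy: no right child.
At teak: no right child.

teak lime fern elm cedar ivy sage yew mint rye reed tulip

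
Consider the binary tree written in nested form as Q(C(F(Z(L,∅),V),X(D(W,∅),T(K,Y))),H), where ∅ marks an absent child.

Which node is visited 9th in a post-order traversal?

T

Post-order visits the left subtree, then the right subtree, then the node.
At Q: go left to C.
  At C: go left to F.
    At F: go left to Z.
      At Z: go left to L.
        L is a leaf — visit L.
      At Z: no right child.
      Visit Z.
    At F: go right to V.
      V is a leaf — visit V.
    Visit F.
  At C: go right to X.
    At X: go left to D.
      At D: go left to W.
        W is a leaf — visit W.
      At D: no right child.
      Visit D.
    At X: go right to T.
      At T: go left to K.
        K is a leaf — visit K.
      At T: go right to Y.
        Y is a leaf — visit Y.
      Visit T.
    Visit X.
  Visit C.
At Q: go right to H.
  H is a leaf — visit H.
Visit Q.
Full post-order sequence: L, Z, V, F, W, D, K, Y, T, X, C, H, Q.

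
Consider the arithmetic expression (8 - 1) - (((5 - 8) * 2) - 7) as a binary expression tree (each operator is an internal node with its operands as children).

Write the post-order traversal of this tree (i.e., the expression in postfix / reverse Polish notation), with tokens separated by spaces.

8 1 - 5 8 - 2 * 7 - -

Post-order on an expression tree gives postfix notation: for each operator, emit left operand, right operand, then the operator.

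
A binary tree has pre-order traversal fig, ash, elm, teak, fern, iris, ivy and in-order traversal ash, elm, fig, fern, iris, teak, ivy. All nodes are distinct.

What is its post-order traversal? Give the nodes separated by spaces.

The first element of pre-order is the root; it splits in-order into left and right subtrees.
Root fig: left subtree has 2 nodes {ash, elm}, right has 4 {fern, iris, teak, ivy}.
  Root ash: left subtree has 0 nodes { }, right has 1 {elm}.
  Root teak: left subtree has 2 nodes {fern, iris}, right has 1 {ivy}.
    Root fern: left subtree has 0 nodes { }, right has 1 {iris}.

elm ash iris fern ivy teak fig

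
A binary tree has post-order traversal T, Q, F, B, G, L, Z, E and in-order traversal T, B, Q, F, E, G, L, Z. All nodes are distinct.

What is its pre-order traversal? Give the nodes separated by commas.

E, B, T, F, Q, Z, L, G

The last element of post-order is the root; it splits in-order into left and right subtrees.
Root E: left subtree has 4 nodes {T, B, Q, F}, right has 3 {G, L, Z}.
  Root B: left subtree has 1 node {T}, right has 2 {Q, F}.
    Root F: left subtree has 1 node {Q}, right has 0 { }.
  Root Z: left subtree has 2 nodes {G, L}, right has 0 { }.
    Root L: left subtree has 1 node {G}, right has 0 { }.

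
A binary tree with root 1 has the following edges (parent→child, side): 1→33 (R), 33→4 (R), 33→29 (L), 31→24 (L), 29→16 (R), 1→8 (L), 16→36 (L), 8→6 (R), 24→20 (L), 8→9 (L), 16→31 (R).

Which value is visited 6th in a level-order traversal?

Level-order visits nodes level by level from the root, left to right within each level.
Level 0: 1
Level 1: 8, 33
Level 2: 9, 6, 29, 4
Level 3: 16
Level 4: 36, 31
Level 5: 24
Level 6: 20
Full level-order sequence: 1, 8, 33, 9, 6, 29, 4, 16, 36, 31, 24, 20.

29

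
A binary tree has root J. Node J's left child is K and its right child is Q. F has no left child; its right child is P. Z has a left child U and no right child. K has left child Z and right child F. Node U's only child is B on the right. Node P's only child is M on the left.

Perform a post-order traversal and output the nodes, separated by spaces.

Post-order visits the left subtree, then the right subtree, then the node.
At J: go left to K.
  At K: go left to Z.
    At Z: go left to U.
      At U: no left child.
      At U: go right to B.
        B is a leaf — visit B.
      Visit U.
    At Z: no right child.
    Visit Z.
  At K: go right to F.
    At F: no left child.
    At F: go right to P.
      At P: go left to M.
        M is a leaf — visit M.
      At P: no right child.
      Visit P.
    Visit F.
  Visit K.
At J: go right to Q.
  Q is a leaf — visit Q.
Visit J.

B U Z M P F K Q J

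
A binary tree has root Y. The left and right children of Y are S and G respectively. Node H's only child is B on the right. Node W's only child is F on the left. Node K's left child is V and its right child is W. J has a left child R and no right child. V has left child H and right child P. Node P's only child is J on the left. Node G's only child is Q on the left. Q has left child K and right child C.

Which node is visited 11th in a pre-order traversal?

Pre-order visits the node, then its left subtree, then its right subtree.
Visit Y.
At Y: go left to S.
  S is a leaf — visit S.
At Y: go right to G.
  Visit G.
  At G: go left to Q.
    Visit Q.
    At Q: go left to K.
      Visit K.
      At K: go left to V.
        Visit V.
        At V: go left to H.
          Visit H.
          At H: no left child.
          At H: go right to B.
            B is a leaf — visit B.
        At V: go right to P.
          Visit P.
          At P: go left to J.
            Visit J.
            At J: go left to R.
              R is a leaf — visit R.
            At J: no right child.
          At P: no right child.
      At K: go right to W.
        Visit W.
        At W: go left to F.
          F is a leaf — visit F.
        At W: no right child.
    At Q: go right to C.
      C is a leaf — visit C.
  At G: no right child.
Full pre-order sequence: Y, S, G, Q, K, V, H, B, P, J, R, W, F, C.

R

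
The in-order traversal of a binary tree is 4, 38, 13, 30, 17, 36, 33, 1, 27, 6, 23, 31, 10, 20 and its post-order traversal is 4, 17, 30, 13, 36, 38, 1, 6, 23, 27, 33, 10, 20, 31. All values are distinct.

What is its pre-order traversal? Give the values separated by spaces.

31 33 38 4 36 13 30 17 27 1 23 6 20 10

The last element of post-order is the root; it splits in-order into left and right subtrees.
Root 31: left subtree has 11 nodes {4, 38, 13, 30, 17, 36, 33, 1, 27, 6, 23}, right has 2 {10, 20}.
  Root 33: left subtree has 6 nodes {4, 38, 13, 30, 17, 36}, right has 4 {1, 27, 6, 23}.
    Root 38: left subtree has 1 node {4}, right has 4 {13, 30, 17, 36}.
      Root 36: left subtree has 3 nodes {13, 30, 17}, right has 0 { }.
        Root 13: left subtree has 0 nodes { }, right has 2 {30, 17}.
          Root 30: left subtree has 0 nodes { }, right has 1 {17}.
    Root 27: left subtree has 1 node {1}, right has 2 {6, 23}.
      Root 23: left subtree has 1 node {6}, right has 0 { }.
  Root 20: left subtree has 1 node {10}, right has 0 { }.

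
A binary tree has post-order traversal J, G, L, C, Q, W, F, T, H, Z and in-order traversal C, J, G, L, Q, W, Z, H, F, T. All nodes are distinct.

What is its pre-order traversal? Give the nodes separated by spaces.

Z W Q C L G J H T F

The last element of post-order is the root; it splits in-order into left and right subtrees.
Root Z: left subtree has 6 nodes {C, J, G, L, Q, W}, right has 3 {H, F, T}.
  Root W: left subtree has 5 nodes {C, J, G, L, Q}, right has 0 { }.
    Root Q: left subtree has 4 nodes {C, J, G, L}, right has 0 { }.
      Root C: left subtree has 0 nodes { }, right has 3 {J, G, L}.
        Root L: left subtree has 2 nodes {J, G}, right has 0 { }.
          Root G: left subtree has 1 node {J}, right has 0 { }.
  Root H: left subtree has 0 nodes { }, right has 2 {F, T}.
    Root T: left subtree has 1 node {F}, right has 0 { }.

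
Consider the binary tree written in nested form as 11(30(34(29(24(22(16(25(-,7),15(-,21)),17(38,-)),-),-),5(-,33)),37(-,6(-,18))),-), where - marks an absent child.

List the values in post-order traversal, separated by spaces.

7 25 21 15 16 38 17 22 24 29 33 5 34 18 6 37 30 11

Post-order visits the left subtree, then the right subtree, then the node.
At 11: go left to 30.
  At 30: go left to 34.
    At 34: go left to 29.
      At 29: go left to 24.
        At 24: go left to 22.
          At 22: go left to 16.
            At 16: go left to 25.
              At 25: no left child.
              At 25: go right to 7.
                7 is a leaf — visit 7.
              Visit 25.
            At 16: go right to 15.
              At 15: no left child.
              At 15: go right to 21.
                21 is a leaf — visit 21.
              Visit 15.
            Visit 16.
          At 22: go right to 17.
            At 17: go left to 38.
              38 is a leaf — visit 38.
            At 17: no right child.
            Visit 17.
          Visit 22.
        At 24: no right child.
        Visit 24.
      At 29: no right child.
      Visit 29.
    At 34: go right to 5.
      At 5: no left child.
      At 5: go right to 33.
        33 is a leaf — visit 33.
      Visit 5.
    Visit 34.
  At 30: go right to 37.
    At 37: no left child.
    At 37: go right to 6.
      At 6: no left child.
      At 6: go right to 18.
        18 is a leaf — visit 18.
      Visit 6.
    Visit 37.
  Visit 30.
At 11: no right child.
Visit 11.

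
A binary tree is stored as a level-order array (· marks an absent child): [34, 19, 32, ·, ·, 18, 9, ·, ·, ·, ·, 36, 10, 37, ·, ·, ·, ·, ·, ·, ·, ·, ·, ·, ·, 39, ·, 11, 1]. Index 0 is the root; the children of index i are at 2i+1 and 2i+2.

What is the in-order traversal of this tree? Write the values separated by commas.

19, 34, 36, 18, 39, 10, 32, 11, 37, 1, 9

In-order visits the left subtree, then the node, then the right subtree.
At 34: go left to 19.
  19 is a leaf — visit 19.
Visit 34.
At 34: go right to 32.
  At 32: go left to 18.
    At 18: go left to 36.
      36 is a leaf — visit 36.
    Visit 18.
    At 18: go right to 10.
      At 10: go left to 39.
        39 is a leaf — visit 39.
      Visit 10.
      At 10: no right child.
  Visit 32.
  At 32: go right to 9.
    At 9: go left to 37.
      At 37: go left to 11.
        11 is a leaf — visit 11.
      Visit 37.
      At 37: go right to 1.
        1 is a leaf — visit 1.
    Visit 9.
    At 9: no right child.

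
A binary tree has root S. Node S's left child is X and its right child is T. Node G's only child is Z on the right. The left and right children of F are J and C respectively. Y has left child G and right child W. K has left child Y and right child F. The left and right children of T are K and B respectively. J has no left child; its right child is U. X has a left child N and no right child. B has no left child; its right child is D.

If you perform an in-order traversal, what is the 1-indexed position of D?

15

In-order visits the left subtree, then the node, then the right subtree.
At S: go left to X.
  At X: go left to N.
    N is a leaf — visit N.
  Visit X.
  At X: no right child.
Visit S.
At S: go right to T.
  At T: go left to K.
    At K: go left to Y.
      At Y: go left to G.
        At G: no left child.
        Visit G.
        At G: go right to Z.
          Z is a leaf — visit Z.
      Visit Y.
      At Y: go right to W.
        W is a leaf — visit W.
    Visit K.
    At K: go right to F.
      At F: go left to J.
        At J: no left child.
        Visit J.
        At J: go right to U.
          U is a leaf — visit U.
      Visit F.
      At F: go right to C.
        C is a leaf — visit C.
  Visit T.
  At T: go right to B.
    At B: no left child.
    Visit B.
    At B: go right to D.
      D is a leaf — visit D.
Full in-order sequence: N, X, S, G, Z, Y, W, K, J, U, F, C, T, B, D.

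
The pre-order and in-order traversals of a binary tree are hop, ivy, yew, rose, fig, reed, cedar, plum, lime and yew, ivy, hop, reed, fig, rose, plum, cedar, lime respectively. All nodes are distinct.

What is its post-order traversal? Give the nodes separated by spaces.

yew ivy reed fig plum lime cedar rose hop

The first element of pre-order is the root; it splits in-order into left and right subtrees.
Root hop: left subtree has 2 nodes {yew, ivy}, right has 6 {reed, fig, rose, plum, cedar, lime}.
  Root ivy: left subtree has 1 node {yew}, right has 0 { }.
  Root rose: left subtree has 2 nodes {reed, fig}, right has 3 {plum, cedar, lime}.
    Root fig: left subtree has 1 node {reed}, right has 0 { }.
    Root cedar: left subtree has 1 node {plum}, right has 1 {lime}.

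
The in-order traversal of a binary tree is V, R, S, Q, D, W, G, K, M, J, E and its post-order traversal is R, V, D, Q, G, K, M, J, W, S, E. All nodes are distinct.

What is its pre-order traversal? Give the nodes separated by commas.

The last element of post-order is the root; it splits in-order into left and right subtrees.
Root E: left subtree has 10 nodes {V, R, S, Q, D, W, G, K, M, J}, right has 0 { }.
  Root S: left subtree has 2 nodes {V, R}, right has 7 {Q, D, W, G, K, M, J}.
    Root V: left subtree has 0 nodes { }, right has 1 {R}.
    Root W: left subtree has 2 nodes {Q, D}, right has 4 {G, K, M, J}.
      Root Q: left subtree has 0 nodes { }, right has 1 {D}.
      Root J: left subtree has 3 nodes {G, K, M}, right has 0 { }.
        Root M: left subtree has 2 nodes {G, K}, right has 0 { }.
          Root K: left subtree has 1 node {G}, right has 0 { }.

E, S, V, R, W, Q, D, J, M, K, G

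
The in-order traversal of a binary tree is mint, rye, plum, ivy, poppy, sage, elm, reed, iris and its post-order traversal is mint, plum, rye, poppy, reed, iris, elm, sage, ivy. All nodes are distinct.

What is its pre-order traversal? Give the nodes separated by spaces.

The last element of post-order is the root; it splits in-order into left and right subtrees.
Root ivy: left subtree has 3 nodes {mint, rye, plum}, right has 5 {poppy, sage, elm, reed, iris}.
  Root rye: left subtree has 1 node {mint}, right has 1 {plum}.
  Root sage: left subtree has 1 node {poppy}, right has 3 {elm, reed, iris}.
    Root elm: left subtree has 0 nodes { }, right has 2 {reed, iris}.
      Root iris: left subtree has 1 node {reed}, right has 0 { }.

ivy rye mint plum sage poppy elm iris reed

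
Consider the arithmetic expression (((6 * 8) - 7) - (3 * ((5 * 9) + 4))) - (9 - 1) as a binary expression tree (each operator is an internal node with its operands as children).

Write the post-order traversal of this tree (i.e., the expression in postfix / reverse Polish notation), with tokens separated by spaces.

6 8 * 7 - 3 5 9 * 4 + * - 9 1 - -

Post-order on an expression tree gives postfix notation: for each operator, emit left operand, right operand, then the operator.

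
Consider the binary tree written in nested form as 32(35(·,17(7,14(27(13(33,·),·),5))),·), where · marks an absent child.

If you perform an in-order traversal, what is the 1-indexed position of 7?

2

In-order visits the left subtree, then the node, then the right subtree.
At 32: go left to 35.
  At 35: no left child.
  Visit 35.
  At 35: go right to 17.
    At 17: go left to 7.
      7 is a leaf — visit 7.
    Visit 17.
    At 17: go right to 14.
      At 14: go left to 27.
        At 27: go left to 13.
          At 13: go left to 33.
            33 is a leaf — visit 33.
          Visit 13.
          At 13: no right child.
        Visit 27.
        At 27: no right child.
      Visit 14.
      At 14: go right to 5.
        5 is a leaf — visit 5.
Visit 32.
At 32: no right child.
Full in-order sequence: 35, 7, 17, 33, 13, 27, 14, 5, 32.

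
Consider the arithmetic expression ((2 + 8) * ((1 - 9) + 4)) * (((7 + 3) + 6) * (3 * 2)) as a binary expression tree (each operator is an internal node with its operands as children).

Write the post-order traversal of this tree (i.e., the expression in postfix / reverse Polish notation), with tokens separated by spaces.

Post-order on an expression tree gives postfix notation: for each operator, emit left operand, right operand, then the operator.

2 8 + 1 9 - 4 + * 7 3 + 6 + 3 2 * * *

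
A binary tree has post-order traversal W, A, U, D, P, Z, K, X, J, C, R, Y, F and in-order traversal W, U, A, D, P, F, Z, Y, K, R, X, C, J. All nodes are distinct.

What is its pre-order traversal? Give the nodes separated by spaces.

F P D U W A Y Z R K C X J

The last element of post-order is the root; it splits in-order into left and right subtrees.
Root F: left subtree has 5 nodes {W, U, A, D, P}, right has 7 {Z, Y, K, R, X, C, J}.
  Root P: left subtree has 4 nodes {W, U, A, D}, right has 0 { }.
    Root D: left subtree has 3 nodes {W, U, A}, right has 0 { }.
      Root U: left subtree has 1 node {W}, right has 1 {A}.
  Root Y: left subtree has 1 node {Z}, right has 5 {K, R, X, C, J}.
    Root R: left subtree has 1 node {K}, right has 3 {X, C, J}.
      Root C: left subtree has 1 node {X}, right has 1 {J}.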